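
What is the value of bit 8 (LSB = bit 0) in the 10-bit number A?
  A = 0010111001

Bit 8 is the 9th from the right.
  0010111001
   ^
That bit is 0.

Answer: 0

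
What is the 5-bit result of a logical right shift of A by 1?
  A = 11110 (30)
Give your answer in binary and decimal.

Logical shift right by 1: drop the bottom 1 bit(s), prepend 1 zero(s) on the left.
  11110  ->  keep [1111], discard [0], prepend 0
= 01111

Answer: 01111 (15)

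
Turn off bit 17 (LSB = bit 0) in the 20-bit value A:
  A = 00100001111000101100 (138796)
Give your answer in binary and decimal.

Mask = ~(1 << 17) = 11011111111111111111
Bit 17 of A is 1, so AND-ing with the mask clears it to 0.
  00100001111000101100
& 11011111111111111111
----------------------
  00000001111000101100

Answer: 00000001111000101100 (7724)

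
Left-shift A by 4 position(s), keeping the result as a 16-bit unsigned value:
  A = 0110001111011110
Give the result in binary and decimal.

Shift left by 4: drop the top 4 bit(s), append 4 zero(s) on the right.
  0110001111011110  ->  discard [0110], keep [001111011110], append 0000
= 0011110111100000

Answer: 0011110111100000 (15840)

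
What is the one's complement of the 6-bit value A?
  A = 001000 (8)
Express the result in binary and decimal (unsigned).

Flip each bit (0->1, 1->0):
  001000
  110111

Answer: 110111 (55)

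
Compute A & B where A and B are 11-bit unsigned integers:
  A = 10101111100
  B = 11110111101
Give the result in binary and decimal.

Apply & to each column (1 only where both bits are 1):
  10101111100
& 11110111101
-------------
  10100111100

Answer: 10100111100 (1340)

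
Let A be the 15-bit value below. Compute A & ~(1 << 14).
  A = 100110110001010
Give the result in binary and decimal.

Mask = ~(1 << 14) = 011111111111111
Bit 14 of A is 1, so AND-ing with the mask clears it to 0.
  100110110001010
& 011111111111111
-----------------
  000110110001010

Answer: 000110110001010 (3466)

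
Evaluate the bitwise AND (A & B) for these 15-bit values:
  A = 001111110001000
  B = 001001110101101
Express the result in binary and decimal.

Apply & to each column (1 only where both bits are 1):
  001111110001000
& 001001110101101
-----------------
  001001110001000

Answer: 001001110001000 (5000)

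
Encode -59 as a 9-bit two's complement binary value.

1. Binary of +59:  000111011
2. Invert bits:     111000100
3. Add 1:           111000101

Answer: 111000101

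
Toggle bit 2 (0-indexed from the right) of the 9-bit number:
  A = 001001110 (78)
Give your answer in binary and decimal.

Mask = 1 << 2 = 000000100
Bit 2 of A is 1; XOR with the mask flips it to 0.
  001001110
^ 000000100
-----------
  001001010

Answer: 001001010 (74)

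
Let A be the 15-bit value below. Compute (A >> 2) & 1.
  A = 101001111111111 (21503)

Bit 2 is the 3rd from the right.
  101001111111111
              ^
That bit is 1.

Answer: 1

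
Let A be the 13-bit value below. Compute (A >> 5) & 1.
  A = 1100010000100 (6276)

Bit 5 is the 6th from the right.
  1100010000100
         ^
That bit is 0.

Answer: 0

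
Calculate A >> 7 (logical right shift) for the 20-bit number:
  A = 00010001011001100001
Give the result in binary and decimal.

Logical shift right by 7: drop the bottom 7 bit(s), prepend 7 zero(s) on the left.
  00010001011001100001  ->  keep [0001000101100], discard [1100001], prepend 0000000
= 00000000001000101100

Answer: 00000000001000101100 (556)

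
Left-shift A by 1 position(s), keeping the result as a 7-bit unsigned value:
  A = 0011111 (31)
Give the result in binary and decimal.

Shift left by 1: drop the top 1 bit(s), append 1 zero(s) on the right.
  0011111  ->  discard [0], keep [011111], append 0
= 0111110

Answer: 0111110 (62)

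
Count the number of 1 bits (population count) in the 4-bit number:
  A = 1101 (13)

1101
1-bits at positions (from bit 0 = LSB): 0, 2, 3
Count = 3

Answer: 3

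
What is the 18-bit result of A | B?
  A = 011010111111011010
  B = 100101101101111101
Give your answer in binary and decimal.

Apply | to each column (1 where either bit is 1):
  011010111111011010
| 100101101101111101
--------------------
  111111111111111111

Answer: 111111111111111111 (262143)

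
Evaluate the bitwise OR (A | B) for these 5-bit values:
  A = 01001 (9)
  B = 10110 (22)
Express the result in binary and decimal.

Apply | to each column (1 where either bit is 1):
  01001
| 10110
-------
  11111

Answer: 11111 (31)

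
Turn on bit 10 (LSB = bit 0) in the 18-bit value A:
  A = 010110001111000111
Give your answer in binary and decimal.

Mask = 1 << 10 = 000000010000000000
Bit 10 of A is 0, so OR-ing with the mask flips it to 1.
  010110001111000111
| 000000010000000000
--------------------
  010110011111000111

Answer: 010110011111000111 (92103)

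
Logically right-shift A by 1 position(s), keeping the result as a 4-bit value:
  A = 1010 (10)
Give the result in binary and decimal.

Logical shift right by 1: drop the bottom 1 bit(s), prepend 1 zero(s) on the left.
  1010  ->  keep [101], discard [0], prepend 0
= 0101

Answer: 0101 (5)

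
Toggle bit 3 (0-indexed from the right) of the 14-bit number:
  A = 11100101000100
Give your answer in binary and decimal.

Mask = 1 << 3 = 00000000001000
Bit 3 of A is 0; XOR with the mask flips it to 1.
  11100101000100
^ 00000000001000
----------------
  11100101001100

Answer: 11100101001100 (14668)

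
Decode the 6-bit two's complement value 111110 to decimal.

MSB is 1, so the value is negative. Find the magnitude:
1. Invert bits:  000001
2. Add 1:        000010  = 2
3. Apply sign:   -2

Answer: -2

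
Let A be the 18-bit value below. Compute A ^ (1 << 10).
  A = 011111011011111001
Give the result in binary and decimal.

Mask = 1 << 10 = 000000010000000000
Bit 10 of A is 1; XOR with the mask flips it to 0.
  011111011011111001
^ 000000010000000000
--------------------
  011111001011111001

Answer: 011111001011111001 (127737)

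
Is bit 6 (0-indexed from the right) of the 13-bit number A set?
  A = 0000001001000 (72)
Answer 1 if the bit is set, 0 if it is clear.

Bit 6 is the 7th from the right.
  0000001001000
        ^
That bit is 1.

Answer: 1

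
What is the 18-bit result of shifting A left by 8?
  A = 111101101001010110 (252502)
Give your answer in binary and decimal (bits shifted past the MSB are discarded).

Shift left by 8: drop the top 8 bit(s), append 8 zero(s) on the right.
  111101101001010110  ->  discard [11110110], keep [1001010110], append 00000000
= 100101011000000000

Answer: 100101011000000000 (153088)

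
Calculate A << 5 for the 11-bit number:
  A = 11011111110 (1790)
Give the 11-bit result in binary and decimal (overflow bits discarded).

Shift left by 5: drop the top 5 bit(s), append 5 zero(s) on the right.
  11011111110  ->  discard [11011], keep [111110], append 00000
= 11111000000

Answer: 11111000000 (1984)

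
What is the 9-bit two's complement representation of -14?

1. Binary of +14:  000001110
2. Invert bits:     111110001
3. Add 1:           111110010

Answer: 111110010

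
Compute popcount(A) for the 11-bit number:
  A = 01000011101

01000011101
1-bits at positions (from bit 0 = LSB): 0, 2, 3, 4, 9
Count = 5

Answer: 5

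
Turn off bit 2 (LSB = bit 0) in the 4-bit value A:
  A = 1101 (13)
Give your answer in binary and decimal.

Mask = ~(1 << 2) = 1011
Bit 2 of A is 1, so AND-ing with the mask clears it to 0.
  1101
& 1011
------
  1001

Answer: 1001 (9)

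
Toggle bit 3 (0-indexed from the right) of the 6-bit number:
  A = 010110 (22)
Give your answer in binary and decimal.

Mask = 1 << 3 = 001000
Bit 3 of A is 0; XOR with the mask flips it to 1.
  010110
^ 001000
--------
  011110

Answer: 011110 (30)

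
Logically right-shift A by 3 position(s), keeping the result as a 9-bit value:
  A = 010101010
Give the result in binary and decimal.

Logical shift right by 3: drop the bottom 3 bit(s), prepend 3 zero(s) on the left.
  010101010  ->  keep [010101], discard [010], prepend 000
= 000010101

Answer: 000010101 (21)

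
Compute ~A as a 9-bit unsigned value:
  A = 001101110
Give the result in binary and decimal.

Flip each bit (0->1, 1->0):
  001101110
  110010001

Answer: 110010001 (401)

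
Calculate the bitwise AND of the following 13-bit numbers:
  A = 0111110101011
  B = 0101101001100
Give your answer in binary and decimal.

Apply & to each column (1 only where both bits are 1):
  0111110101011
& 0101101001100
---------------
  0101100001000

Answer: 0101100001000 (2824)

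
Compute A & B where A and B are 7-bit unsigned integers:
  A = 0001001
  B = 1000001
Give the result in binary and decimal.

Apply & to each column (1 only where both bits are 1):
  0001001
& 1000001
---------
  0000001

Answer: 0000001 (1)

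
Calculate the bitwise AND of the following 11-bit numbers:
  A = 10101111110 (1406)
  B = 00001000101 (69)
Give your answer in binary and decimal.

Apply & to each column (1 only where both bits are 1):
  10101111110
& 00001000101
-------------
  00001000100

Answer: 00001000100 (68)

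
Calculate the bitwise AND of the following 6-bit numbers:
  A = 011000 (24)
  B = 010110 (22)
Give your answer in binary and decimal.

Apply & to each column (1 only where both bits are 1):
  011000
& 010110
--------
  010000

Answer: 010000 (16)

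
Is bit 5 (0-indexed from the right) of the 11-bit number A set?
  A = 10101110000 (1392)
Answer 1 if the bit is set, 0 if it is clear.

Bit 5 is the 6th from the right.
  10101110000
       ^
That bit is 1.

Answer: 1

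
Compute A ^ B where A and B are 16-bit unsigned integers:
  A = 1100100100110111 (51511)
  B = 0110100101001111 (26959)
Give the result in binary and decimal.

Apply ^ to each column (1 where bits differ):
  1100100100110111
^ 0110100101001111
------------------
  1010000001111000

Answer: 1010000001111000 (41080)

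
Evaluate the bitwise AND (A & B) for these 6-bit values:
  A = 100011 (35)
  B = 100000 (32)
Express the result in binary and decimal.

Apply & to each column (1 only where both bits are 1):
  100011
& 100000
--------
  100000

Answer: 100000 (32)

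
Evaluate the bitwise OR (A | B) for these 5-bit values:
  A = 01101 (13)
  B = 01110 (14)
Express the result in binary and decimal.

Apply | to each column (1 where either bit is 1):
  01101
| 01110
-------
  01111

Answer: 01111 (15)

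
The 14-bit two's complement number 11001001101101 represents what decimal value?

MSB is 1, so the value is negative. Find the magnitude:
1. Invert bits:  00110110010010
2. Add 1:        00110110010011  = 3475
3. Apply sign:   -3475

Answer: -3475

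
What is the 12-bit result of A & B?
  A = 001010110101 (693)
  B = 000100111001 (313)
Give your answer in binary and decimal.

Apply & to each column (1 only where both bits are 1):
  001010110101
& 000100111001
--------------
  000000110001

Answer: 000000110001 (49)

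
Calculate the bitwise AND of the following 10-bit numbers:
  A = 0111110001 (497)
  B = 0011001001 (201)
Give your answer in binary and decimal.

Apply & to each column (1 only where both bits are 1):
  0111110001
& 0011001001
------------
  0011000001

Answer: 0011000001 (193)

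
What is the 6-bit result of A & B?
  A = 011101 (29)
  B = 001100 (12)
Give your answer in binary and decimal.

Apply & to each column (1 only where both bits are 1):
  011101
& 001100
--------
  001100

Answer: 001100 (12)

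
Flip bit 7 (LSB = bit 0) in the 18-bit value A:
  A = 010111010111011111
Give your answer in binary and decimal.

Mask = 1 << 7 = 000000000010000000
Bit 7 of A is 1; XOR with the mask flips it to 0.
  010111010111011111
^ 000000000010000000
--------------------
  010111010101011111

Answer: 010111010101011111 (95583)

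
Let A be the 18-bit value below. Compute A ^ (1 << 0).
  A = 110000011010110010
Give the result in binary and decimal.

Mask = 1 << 0 = 000000000000000001
Bit 0 of A is 0; XOR with the mask flips it to 1.
  110000011010110010
^ 000000000000000001
--------------------
  110000011010110011

Answer: 110000011010110011 (198323)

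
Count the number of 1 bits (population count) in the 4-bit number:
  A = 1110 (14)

1110
1-bits at positions (from bit 0 = LSB): 1, 2, 3
Count = 3

Answer: 3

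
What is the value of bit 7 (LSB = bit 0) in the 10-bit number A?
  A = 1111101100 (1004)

Bit 7 is the 8th from the right.
  1111101100
    ^
That bit is 1.

Answer: 1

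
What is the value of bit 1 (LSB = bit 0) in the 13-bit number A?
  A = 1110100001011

Bit 1 is the 2nd from the right.
  1110100001011
             ^
That bit is 1.

Answer: 1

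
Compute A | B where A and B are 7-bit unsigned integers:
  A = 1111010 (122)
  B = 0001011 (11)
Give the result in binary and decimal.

Apply | to each column (1 where either bit is 1):
  1111010
| 0001011
---------
  1111011

Answer: 1111011 (123)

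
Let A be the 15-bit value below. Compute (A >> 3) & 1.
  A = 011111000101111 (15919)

Bit 3 is the 4th from the right.
  011111000101111
             ^
That bit is 1.

Answer: 1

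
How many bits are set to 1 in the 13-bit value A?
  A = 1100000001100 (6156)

1100000001100
1-bits at positions (from bit 0 = LSB): 2, 3, 11, 12
Count = 4

Answer: 4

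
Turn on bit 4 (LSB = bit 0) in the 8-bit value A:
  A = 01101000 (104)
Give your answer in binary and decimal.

Mask = 1 << 4 = 00010000
Bit 4 of A is 0, so OR-ing with the mask flips it to 1.
  01101000
| 00010000
----------
  01111000

Answer: 01111000 (120)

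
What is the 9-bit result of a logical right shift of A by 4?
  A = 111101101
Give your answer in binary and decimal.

Logical shift right by 4: drop the bottom 4 bit(s), prepend 4 zero(s) on the left.
  111101101  ->  keep [11110], discard [1101], prepend 0000
= 000011110

Answer: 000011110 (30)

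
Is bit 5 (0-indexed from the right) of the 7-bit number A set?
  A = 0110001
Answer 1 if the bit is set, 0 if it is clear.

Bit 5 is the 6th from the right.
  0110001
   ^
That bit is 1.

Answer: 1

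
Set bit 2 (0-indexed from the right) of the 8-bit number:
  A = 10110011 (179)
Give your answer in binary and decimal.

Mask = 1 << 2 = 00000100
Bit 2 of A is 0, so OR-ing with the mask flips it to 1.
  10110011
| 00000100
----------
  10110111

Answer: 10110111 (183)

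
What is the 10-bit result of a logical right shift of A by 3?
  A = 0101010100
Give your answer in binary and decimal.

Logical shift right by 3: drop the bottom 3 bit(s), prepend 3 zero(s) on the left.
  0101010100  ->  keep [0101010], discard [100], prepend 000
= 0000101010

Answer: 0000101010 (42)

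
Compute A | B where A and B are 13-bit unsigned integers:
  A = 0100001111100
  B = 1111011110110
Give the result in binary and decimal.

Apply | to each column (1 where either bit is 1):
  0100001111100
| 1111011110110
---------------
  1111011111110

Answer: 1111011111110 (7934)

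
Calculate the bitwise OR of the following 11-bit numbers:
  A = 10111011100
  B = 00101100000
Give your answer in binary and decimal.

Apply | to each column (1 where either bit is 1):
  10111011100
| 00101100000
-------------
  10111111100

Answer: 10111111100 (1532)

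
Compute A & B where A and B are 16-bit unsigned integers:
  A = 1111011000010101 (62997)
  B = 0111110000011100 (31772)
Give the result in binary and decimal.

Apply & to each column (1 only where both bits are 1):
  1111011000010101
& 0111110000011100
------------------
  0111010000010100

Answer: 0111010000010100 (29716)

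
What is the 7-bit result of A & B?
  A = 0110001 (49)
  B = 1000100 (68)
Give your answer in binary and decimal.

Apply & to each column (1 only where both bits are 1):
  0110001
& 1000100
---------
  0000000

Answer: 0000000 (0)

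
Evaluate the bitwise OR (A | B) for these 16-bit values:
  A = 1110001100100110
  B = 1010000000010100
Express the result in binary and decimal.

Apply | to each column (1 where either bit is 1):
  1110001100100110
| 1010000000010100
------------------
  1110001100110110

Answer: 1110001100110110 (58166)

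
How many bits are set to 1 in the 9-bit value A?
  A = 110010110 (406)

110010110
1-bits at positions (from bit 0 = LSB): 1, 2, 4, 7, 8
Count = 5

Answer: 5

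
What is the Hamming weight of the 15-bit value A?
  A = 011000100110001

011000100110001
1-bits at positions (from bit 0 = LSB): 0, 4, 5, 8, 12, 13
Count = 6

Answer: 6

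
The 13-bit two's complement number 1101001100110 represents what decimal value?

MSB is 1, so the value is negative. Find the magnitude:
1. Invert bits:  0010110011001
2. Add 1:        0010110011010  = 1434
3. Apply sign:   -1434

Answer: -1434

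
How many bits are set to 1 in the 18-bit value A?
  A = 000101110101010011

000101110101010011
1-bits at positions (from bit 0 = LSB): 0, 1, 4, 6, 8, 10, 11, 12, 14
Count = 9

Answer: 9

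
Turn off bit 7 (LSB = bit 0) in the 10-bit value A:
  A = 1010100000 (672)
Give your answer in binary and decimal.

Mask = ~(1 << 7) = 1101111111
Bit 7 of A is 1, so AND-ing with the mask clears it to 0.
  1010100000
& 1101111111
------------
  1000100000

Answer: 1000100000 (544)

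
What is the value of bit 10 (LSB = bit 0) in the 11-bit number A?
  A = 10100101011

Bit 10 is the 11th from the right.
  10100101011
  ^
That bit is 1.

Answer: 1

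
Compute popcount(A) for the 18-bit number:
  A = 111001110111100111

111001110111100111
1-bits at positions (from bit 0 = LSB): 0, 1, 2, 5, 6, 7, 8, 10, 11, 12, 15, 16, 17
Count = 13

Answer: 13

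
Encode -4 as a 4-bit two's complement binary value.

1. Binary of +4:  0100
2. Invert bits:     1011
3. Add 1:           1100

Answer: 1100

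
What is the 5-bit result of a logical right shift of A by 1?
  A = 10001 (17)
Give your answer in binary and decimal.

Logical shift right by 1: drop the bottom 1 bit(s), prepend 1 zero(s) on the left.
  10001  ->  keep [1000], discard [1], prepend 0
= 01000

Answer: 01000 (8)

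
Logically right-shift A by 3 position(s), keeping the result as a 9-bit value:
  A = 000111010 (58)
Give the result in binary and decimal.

Logical shift right by 3: drop the bottom 3 bit(s), prepend 3 zero(s) on the left.
  000111010  ->  keep [000111], discard [010], prepend 000
= 000000111

Answer: 000000111 (7)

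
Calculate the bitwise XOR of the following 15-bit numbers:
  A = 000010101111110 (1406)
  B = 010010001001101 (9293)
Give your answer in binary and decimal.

Apply ^ to each column (1 where bits differ):
  000010101111110
^ 010010001001101
-----------------
  010000100110011

Answer: 010000100110011 (8499)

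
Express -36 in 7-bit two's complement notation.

1. Binary of +36:  0100100
2. Invert bits:     1011011
3. Add 1:           1011100

Answer: 1011100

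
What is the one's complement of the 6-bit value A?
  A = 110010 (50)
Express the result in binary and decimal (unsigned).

Flip each bit (0->1, 1->0):
  110010
  001101

Answer: 001101 (13)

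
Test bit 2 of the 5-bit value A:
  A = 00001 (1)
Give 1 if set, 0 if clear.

Bit 2 is the 3rd from the right.
  00001
    ^
That bit is 0.

Answer: 0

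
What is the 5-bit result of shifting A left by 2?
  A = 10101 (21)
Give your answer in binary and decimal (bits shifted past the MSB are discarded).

Shift left by 2: drop the top 2 bit(s), append 2 zero(s) on the right.
  10101  ->  discard [10], keep [101], append 00
= 10100

Answer: 10100 (20)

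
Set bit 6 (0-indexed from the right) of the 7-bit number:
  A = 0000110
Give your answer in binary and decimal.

Mask = 1 << 6 = 1000000
Bit 6 of A is 0, so OR-ing with the mask flips it to 1.
  0000110
| 1000000
---------
  1000110

Answer: 1000110 (70)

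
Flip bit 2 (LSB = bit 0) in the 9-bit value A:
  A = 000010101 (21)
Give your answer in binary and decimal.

Mask = 1 << 2 = 000000100
Bit 2 of A is 1; XOR with the mask flips it to 0.
  000010101
^ 000000100
-----------
  000010001

Answer: 000010001 (17)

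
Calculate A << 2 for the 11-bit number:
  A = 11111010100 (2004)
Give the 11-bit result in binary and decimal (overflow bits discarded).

Shift left by 2: drop the top 2 bit(s), append 2 zero(s) on the right.
  11111010100  ->  discard [11], keep [111010100], append 00
= 11101010000

Answer: 11101010000 (1872)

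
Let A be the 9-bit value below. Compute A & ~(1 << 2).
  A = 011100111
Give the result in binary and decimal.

Mask = ~(1 << 2) = 111111011
Bit 2 of A is 1, so AND-ing with the mask clears it to 0.
  011100111
& 111111011
-----------
  011100011

Answer: 011100011 (227)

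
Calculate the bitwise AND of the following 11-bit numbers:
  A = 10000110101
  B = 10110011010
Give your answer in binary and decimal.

Apply & to each column (1 only where both bits are 1):
  10000110101
& 10110011010
-------------
  10000010000

Answer: 10000010000 (1040)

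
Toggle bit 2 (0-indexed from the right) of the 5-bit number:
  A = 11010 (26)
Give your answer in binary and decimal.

Mask = 1 << 2 = 00100
Bit 2 of A is 0; XOR with the mask flips it to 1.
  11010
^ 00100
-------
  11110

Answer: 11110 (30)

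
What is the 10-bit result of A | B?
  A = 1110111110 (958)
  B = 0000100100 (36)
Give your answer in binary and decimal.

Apply | to each column (1 where either bit is 1):
  1110111110
| 0000100100
------------
  1110111110

Answer: 1110111110 (958)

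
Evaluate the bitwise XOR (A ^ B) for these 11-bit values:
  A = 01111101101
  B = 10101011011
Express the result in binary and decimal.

Apply ^ to each column (1 where bits differ):
  01111101101
^ 10101011011
-------------
  11010110110

Answer: 11010110110 (1718)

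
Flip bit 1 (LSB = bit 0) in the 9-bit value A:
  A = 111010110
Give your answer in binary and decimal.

Mask = 1 << 1 = 000000010
Bit 1 of A is 1; XOR with the mask flips it to 0.
  111010110
^ 000000010
-----------
  111010100

Answer: 111010100 (468)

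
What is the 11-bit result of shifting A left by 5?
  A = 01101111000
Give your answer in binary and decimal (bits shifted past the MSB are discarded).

Shift left by 5: drop the top 5 bit(s), append 5 zero(s) on the right.
  01101111000  ->  discard [01101], keep [111000], append 00000
= 11100000000

Answer: 11100000000 (1792)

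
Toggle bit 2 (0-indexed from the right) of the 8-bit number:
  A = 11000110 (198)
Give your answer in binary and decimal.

Mask = 1 << 2 = 00000100
Bit 2 of A is 1; XOR with the mask flips it to 0.
  11000110
^ 00000100
----------
  11000010

Answer: 11000010 (194)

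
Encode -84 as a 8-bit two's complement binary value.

1. Binary of +84:  01010100
2. Invert bits:     10101011
3. Add 1:           10101100

Answer: 10101100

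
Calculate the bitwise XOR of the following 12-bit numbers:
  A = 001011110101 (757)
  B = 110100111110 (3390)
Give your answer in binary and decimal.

Apply ^ to each column (1 where bits differ):
  001011110101
^ 110100111110
--------------
  111111001011

Answer: 111111001011 (4043)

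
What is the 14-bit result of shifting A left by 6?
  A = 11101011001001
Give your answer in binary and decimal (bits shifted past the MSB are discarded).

Shift left by 6: drop the top 6 bit(s), append 6 zero(s) on the right.
  11101011001001  ->  discard [111010], keep [11001001], append 000000
= 11001001000000

Answer: 11001001000000 (12864)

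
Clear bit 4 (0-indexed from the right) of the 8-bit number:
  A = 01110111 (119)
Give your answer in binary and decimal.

Mask = ~(1 << 4) = 11101111
Bit 4 of A is 1, so AND-ing with the mask clears it to 0.
  01110111
& 11101111
----------
  01100111

Answer: 01100111 (103)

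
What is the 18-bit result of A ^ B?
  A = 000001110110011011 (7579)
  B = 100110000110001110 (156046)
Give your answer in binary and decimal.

Apply ^ to each column (1 where bits differ):
  000001110110011011
^ 100110000110001110
--------------------
  100111110000010101

Answer: 100111110000010101 (162837)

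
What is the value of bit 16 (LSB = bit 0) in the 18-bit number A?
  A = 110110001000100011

Bit 16 is the 17th from the right.
  110110001000100011
   ^
That bit is 1.

Answer: 1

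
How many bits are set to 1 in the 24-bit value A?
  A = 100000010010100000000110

100000010010100000000110
1-bits at positions (from bit 0 = LSB): 1, 2, 11, 13, 16, 23
Count = 6

Answer: 6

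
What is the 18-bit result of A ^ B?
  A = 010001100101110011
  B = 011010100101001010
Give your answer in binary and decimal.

Apply ^ to each column (1 where bits differ):
  010001100101110011
^ 011010100101001010
--------------------
  001011000000111001

Answer: 001011000000111001 (45113)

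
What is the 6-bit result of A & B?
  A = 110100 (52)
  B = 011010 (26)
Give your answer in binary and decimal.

Apply & to each column (1 only where both bits are 1):
  110100
& 011010
--------
  010000

Answer: 010000 (16)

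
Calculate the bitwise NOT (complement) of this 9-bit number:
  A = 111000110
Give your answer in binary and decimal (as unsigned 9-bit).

Flip each bit (0->1, 1->0):
  111000110
  000111001

Answer: 000111001 (57)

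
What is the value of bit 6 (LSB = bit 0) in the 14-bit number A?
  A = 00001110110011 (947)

Bit 6 is the 7th from the right.
  00001110110011
         ^
That bit is 0.

Answer: 0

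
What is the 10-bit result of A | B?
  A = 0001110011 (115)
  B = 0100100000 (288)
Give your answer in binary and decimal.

Apply | to each column (1 where either bit is 1):
  0001110011
| 0100100000
------------
  0101110011

Answer: 0101110011 (371)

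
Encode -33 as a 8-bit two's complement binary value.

1. Binary of +33:  00100001
2. Invert bits:     11011110
3. Add 1:           11011111

Answer: 11011111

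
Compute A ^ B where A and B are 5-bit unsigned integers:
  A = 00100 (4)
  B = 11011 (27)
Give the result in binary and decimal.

Apply ^ to each column (1 where bits differ):
  00100
^ 11011
-------
  11111

Answer: 11111 (31)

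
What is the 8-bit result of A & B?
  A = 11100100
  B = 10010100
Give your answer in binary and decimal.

Apply & to each column (1 only where both bits are 1):
  11100100
& 10010100
----------
  10000100

Answer: 10000100 (132)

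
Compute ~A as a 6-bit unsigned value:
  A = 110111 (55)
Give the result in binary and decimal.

Flip each bit (0->1, 1->0):
  110111
  001000

Answer: 001000 (8)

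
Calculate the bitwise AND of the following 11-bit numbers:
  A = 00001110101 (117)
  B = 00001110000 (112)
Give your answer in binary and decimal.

Apply & to each column (1 only where both bits are 1):
  00001110101
& 00001110000
-------------
  00001110000

Answer: 00001110000 (112)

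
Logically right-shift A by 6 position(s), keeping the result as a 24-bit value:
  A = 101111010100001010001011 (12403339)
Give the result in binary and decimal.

Logical shift right by 6: drop the bottom 6 bit(s), prepend 6 zero(s) on the left.
  101111010100001010001011  ->  keep [101111010100001010], discard [001011], prepend 000000
= 000000101111010100001010

Answer: 000000101111010100001010 (193802)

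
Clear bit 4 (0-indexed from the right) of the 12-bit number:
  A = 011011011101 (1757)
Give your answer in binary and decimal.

Mask = ~(1 << 4) = 111111101111
Bit 4 of A is 1, so AND-ing with the mask clears it to 0.
  011011011101
& 111111101111
--------------
  011011001101

Answer: 011011001101 (1741)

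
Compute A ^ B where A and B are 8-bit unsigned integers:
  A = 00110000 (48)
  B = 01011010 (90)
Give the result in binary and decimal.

Apply ^ to each column (1 where bits differ):
  00110000
^ 01011010
----------
  01101010

Answer: 01101010 (106)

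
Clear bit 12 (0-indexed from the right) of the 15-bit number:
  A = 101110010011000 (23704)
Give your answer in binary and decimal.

Mask = ~(1 << 12) = 110111111111111
Bit 12 of A is 1, so AND-ing with the mask clears it to 0.
  101110010011000
& 110111111111111
-----------------
  100110010011000

Answer: 100110010011000 (19608)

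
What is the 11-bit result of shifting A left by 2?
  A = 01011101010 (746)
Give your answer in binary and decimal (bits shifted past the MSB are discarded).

Shift left by 2: drop the top 2 bit(s), append 2 zero(s) on the right.
  01011101010  ->  discard [01], keep [011101010], append 00
= 01110101000

Answer: 01110101000 (936)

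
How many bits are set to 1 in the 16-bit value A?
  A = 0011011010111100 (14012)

0011011010111100
1-bits at positions (from bit 0 = LSB): 2, 3, 4, 5, 7, 9, 10, 12, 13
Count = 9

Answer: 9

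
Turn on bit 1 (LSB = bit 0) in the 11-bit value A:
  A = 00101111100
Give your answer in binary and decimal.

Mask = 1 << 1 = 00000000010
Bit 1 of A is 0, so OR-ing with the mask flips it to 1.
  00101111100
| 00000000010
-------------
  00101111110

Answer: 00101111110 (382)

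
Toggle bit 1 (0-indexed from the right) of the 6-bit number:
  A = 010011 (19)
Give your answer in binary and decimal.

Mask = 1 << 1 = 000010
Bit 1 of A is 1; XOR with the mask flips it to 0.
  010011
^ 000010
--------
  010001

Answer: 010001 (17)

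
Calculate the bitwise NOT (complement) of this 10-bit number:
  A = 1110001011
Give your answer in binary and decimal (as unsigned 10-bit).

Flip each bit (0->1, 1->0):
  1110001011
  0001110100

Answer: 0001110100 (116)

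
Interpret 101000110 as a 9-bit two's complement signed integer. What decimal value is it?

MSB is 1, so the value is negative. Find the magnitude:
1. Invert bits:  010111001
2. Add 1:        010111010  = 186
3. Apply sign:   -186

Answer: -186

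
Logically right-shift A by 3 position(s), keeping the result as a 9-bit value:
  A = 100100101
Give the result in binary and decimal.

Logical shift right by 3: drop the bottom 3 bit(s), prepend 3 zero(s) on the left.
  100100101  ->  keep [100100], discard [101], prepend 000
= 000100100

Answer: 000100100 (36)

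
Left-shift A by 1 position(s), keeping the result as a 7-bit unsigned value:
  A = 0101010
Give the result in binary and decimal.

Shift left by 1: drop the top 1 bit(s), append 1 zero(s) on the right.
  0101010  ->  discard [0], keep [101010], append 0
= 1010100

Answer: 1010100 (84)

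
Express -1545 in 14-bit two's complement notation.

1. Binary of +1545:  00011000001001
2. Invert bits:     11100111110110
3. Add 1:           11100111110111

Answer: 11100111110111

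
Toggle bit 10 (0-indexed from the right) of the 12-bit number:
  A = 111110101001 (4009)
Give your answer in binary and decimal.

Mask = 1 << 10 = 010000000000
Bit 10 of A is 1; XOR with the mask flips it to 0.
  111110101001
^ 010000000000
--------------
  101110101001

Answer: 101110101001 (2985)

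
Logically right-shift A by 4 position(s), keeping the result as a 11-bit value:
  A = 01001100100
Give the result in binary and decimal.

Logical shift right by 4: drop the bottom 4 bit(s), prepend 4 zero(s) on the left.
  01001100100  ->  keep [0100110], discard [0100], prepend 0000
= 00000100110

Answer: 00000100110 (38)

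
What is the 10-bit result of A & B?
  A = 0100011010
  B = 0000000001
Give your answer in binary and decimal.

Apply & to each column (1 only where both bits are 1):
  0100011010
& 0000000001
------------
  0000000000

Answer: 0000000000 (0)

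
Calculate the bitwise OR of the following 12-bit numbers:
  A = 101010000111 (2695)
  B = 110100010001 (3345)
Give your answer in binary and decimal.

Apply | to each column (1 where either bit is 1):
  101010000111
| 110100010001
--------------
  111110010111

Answer: 111110010111 (3991)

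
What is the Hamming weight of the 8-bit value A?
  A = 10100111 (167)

10100111
1-bits at positions (from bit 0 = LSB): 0, 1, 2, 5, 7
Count = 5

Answer: 5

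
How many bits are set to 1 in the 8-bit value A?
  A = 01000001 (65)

01000001
1-bits at positions (from bit 0 = LSB): 0, 6
Count = 2

Answer: 2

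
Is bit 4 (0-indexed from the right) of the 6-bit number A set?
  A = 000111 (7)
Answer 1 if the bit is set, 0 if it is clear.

Bit 4 is the 5th from the right.
  000111
   ^
That bit is 0.

Answer: 0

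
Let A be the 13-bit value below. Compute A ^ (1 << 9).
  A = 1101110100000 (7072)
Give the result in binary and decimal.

Mask = 1 << 9 = 0001000000000
Bit 9 of A is 1; XOR with the mask flips it to 0.
  1101110100000
^ 0001000000000
---------------
  1100110100000

Answer: 1100110100000 (6560)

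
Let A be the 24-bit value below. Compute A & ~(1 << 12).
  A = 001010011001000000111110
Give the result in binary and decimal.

Mask = ~(1 << 12) = 111111111110111111111111
Bit 12 of A is 1, so AND-ing with the mask clears it to 0.
  001010011001000000111110
& 111111111110111111111111
--------------------------
  001010011000000000111110

Answer: 001010011000000000111110 (2719806)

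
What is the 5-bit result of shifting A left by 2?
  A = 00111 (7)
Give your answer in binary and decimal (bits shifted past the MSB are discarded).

Shift left by 2: drop the top 2 bit(s), append 2 zero(s) on the right.
  00111  ->  discard [00], keep [111], append 00
= 11100

Answer: 11100 (28)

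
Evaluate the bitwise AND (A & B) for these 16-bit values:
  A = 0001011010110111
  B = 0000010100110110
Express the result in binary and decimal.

Apply & to each column (1 only where both bits are 1):
  0001011010110111
& 0000010100110110
------------------
  0000010000110110

Answer: 0000010000110110 (1078)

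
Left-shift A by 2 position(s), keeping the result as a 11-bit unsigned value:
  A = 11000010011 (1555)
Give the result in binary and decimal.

Shift left by 2: drop the top 2 bit(s), append 2 zero(s) on the right.
  11000010011  ->  discard [11], keep [000010011], append 00
= 00001001100

Answer: 00001001100 (76)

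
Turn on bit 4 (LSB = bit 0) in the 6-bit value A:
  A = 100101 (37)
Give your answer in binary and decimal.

Mask = 1 << 4 = 010000
Bit 4 of A is 0, so OR-ing with the mask flips it to 1.
  100101
| 010000
--------
  110101

Answer: 110101 (53)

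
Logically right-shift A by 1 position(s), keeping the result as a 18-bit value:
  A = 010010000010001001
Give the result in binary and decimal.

Logical shift right by 1: drop the bottom 1 bit(s), prepend 1 zero(s) on the left.
  010010000010001001  ->  keep [01001000001000100], discard [1], prepend 0
= 001001000001000100

Answer: 001001000001000100 (36932)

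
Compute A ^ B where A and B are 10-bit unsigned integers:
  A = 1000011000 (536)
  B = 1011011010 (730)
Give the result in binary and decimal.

Apply ^ to each column (1 where bits differ):
  1000011000
^ 1011011010
------------
  0011000010

Answer: 0011000010 (194)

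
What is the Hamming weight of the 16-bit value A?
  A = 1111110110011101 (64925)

1111110110011101
1-bits at positions (from bit 0 = LSB): 0, 2, 3, 4, 7, 8, 10, 11, 12, 13, 14, 15
Count = 12

Answer: 12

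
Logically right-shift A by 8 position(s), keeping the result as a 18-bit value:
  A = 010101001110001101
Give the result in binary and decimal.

Logical shift right by 8: drop the bottom 8 bit(s), prepend 8 zero(s) on the left.
  010101001110001101  ->  keep [0101010011], discard [10001101], prepend 00000000
= 000000000101010011

Answer: 000000000101010011 (339)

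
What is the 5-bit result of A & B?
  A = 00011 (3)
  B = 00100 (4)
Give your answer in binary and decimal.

Apply & to each column (1 only where both bits are 1):
  00011
& 00100
-------
  00000

Answer: 00000 (0)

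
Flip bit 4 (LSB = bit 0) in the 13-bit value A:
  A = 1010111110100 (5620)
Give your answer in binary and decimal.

Mask = 1 << 4 = 0000000010000
Bit 4 of A is 1; XOR with the mask flips it to 0.
  1010111110100
^ 0000000010000
---------------
  1010111100100

Answer: 1010111100100 (5604)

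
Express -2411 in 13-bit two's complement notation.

1. Binary of +2411:  0100101101011
2. Invert bits:     1011010010100
3. Add 1:           1011010010101

Answer: 1011010010101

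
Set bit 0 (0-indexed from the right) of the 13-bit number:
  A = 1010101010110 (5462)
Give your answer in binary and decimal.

Mask = 1 << 0 = 0000000000001
Bit 0 of A is 0, so OR-ing with the mask flips it to 1.
  1010101010110
| 0000000000001
---------------
  1010101010111

Answer: 1010101010111 (5463)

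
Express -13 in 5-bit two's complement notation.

1. Binary of +13:  01101
2. Invert bits:     10010
3. Add 1:           10011

Answer: 10011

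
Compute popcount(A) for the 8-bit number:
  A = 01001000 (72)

01001000
1-bits at positions (from bit 0 = LSB): 3, 6
Count = 2

Answer: 2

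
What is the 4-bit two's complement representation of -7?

1. Binary of +7:  0111
2. Invert bits:     1000
3. Add 1:           1001

Answer: 1001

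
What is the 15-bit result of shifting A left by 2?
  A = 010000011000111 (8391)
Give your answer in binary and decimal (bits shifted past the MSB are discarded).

Shift left by 2: drop the top 2 bit(s), append 2 zero(s) on the right.
  010000011000111  ->  discard [01], keep [0000011000111], append 00
= 000001100011100

Answer: 000001100011100 (796)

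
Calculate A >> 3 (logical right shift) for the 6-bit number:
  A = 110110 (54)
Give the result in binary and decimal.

Logical shift right by 3: drop the bottom 3 bit(s), prepend 3 zero(s) on the left.
  110110  ->  keep [110], discard [110], prepend 000
= 000110

Answer: 000110 (6)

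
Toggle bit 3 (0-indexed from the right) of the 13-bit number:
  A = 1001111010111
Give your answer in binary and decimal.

Mask = 1 << 3 = 0000000001000
Bit 3 of A is 0; XOR with the mask flips it to 1.
  1001111010111
^ 0000000001000
---------------
  1001111011111

Answer: 1001111011111 (5087)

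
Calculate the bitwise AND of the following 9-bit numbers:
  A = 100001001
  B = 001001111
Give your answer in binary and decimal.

Apply & to each column (1 only where both bits are 1):
  100001001
& 001001111
-----------
  000001001

Answer: 000001001 (9)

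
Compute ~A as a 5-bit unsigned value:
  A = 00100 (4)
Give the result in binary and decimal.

Flip each bit (0->1, 1->0):
  00100
  11011

Answer: 11011 (27)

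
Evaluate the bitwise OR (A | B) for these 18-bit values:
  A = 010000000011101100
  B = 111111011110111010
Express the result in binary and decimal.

Apply | to each column (1 where either bit is 1):
  010000000011101100
| 111111011110111010
--------------------
  111111011111111110

Answer: 111111011111111110 (260094)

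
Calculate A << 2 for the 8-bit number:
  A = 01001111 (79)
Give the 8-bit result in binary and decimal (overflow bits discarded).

Shift left by 2: drop the top 2 bit(s), append 2 zero(s) on the right.
  01001111  ->  discard [01], keep [001111], append 00
= 00111100

Answer: 00111100 (60)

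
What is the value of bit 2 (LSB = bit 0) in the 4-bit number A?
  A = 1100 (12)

Bit 2 is the 3rd from the right.
  1100
   ^
That bit is 1.

Answer: 1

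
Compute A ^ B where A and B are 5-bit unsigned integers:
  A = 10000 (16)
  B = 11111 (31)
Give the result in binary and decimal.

Apply ^ to each column (1 where bits differ):
  10000
^ 11111
-------
  01111

Answer: 01111 (15)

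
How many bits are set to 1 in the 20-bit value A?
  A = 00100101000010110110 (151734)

00100101000010110110
1-bits at positions (from bit 0 = LSB): 1, 2, 4, 5, 7, 12, 14, 17
Count = 8

Answer: 8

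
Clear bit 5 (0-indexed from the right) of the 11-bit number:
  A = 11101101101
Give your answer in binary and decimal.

Mask = ~(1 << 5) = 11111011111
Bit 5 of A is 1, so AND-ing with the mask clears it to 0.
  11101101101
& 11111011111
-------------
  11101001101

Answer: 11101001101 (1869)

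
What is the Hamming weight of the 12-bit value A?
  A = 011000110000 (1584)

011000110000
1-bits at positions (from bit 0 = LSB): 4, 5, 9, 10
Count = 4

Answer: 4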